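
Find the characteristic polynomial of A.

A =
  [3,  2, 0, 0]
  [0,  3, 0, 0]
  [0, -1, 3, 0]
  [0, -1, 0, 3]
x^4 - 12*x^3 + 54*x^2 - 108*x + 81

Expanding det(x·I − A) (e.g. by cofactor expansion or by noting that A is similar to its Jordan form J, which has the same characteristic polynomial as A) gives
  χ_A(x) = x^4 - 12*x^3 + 54*x^2 - 108*x + 81
which factors as (x - 3)^4. The eigenvalues (with algebraic multiplicities) are λ = 3 with multiplicity 4.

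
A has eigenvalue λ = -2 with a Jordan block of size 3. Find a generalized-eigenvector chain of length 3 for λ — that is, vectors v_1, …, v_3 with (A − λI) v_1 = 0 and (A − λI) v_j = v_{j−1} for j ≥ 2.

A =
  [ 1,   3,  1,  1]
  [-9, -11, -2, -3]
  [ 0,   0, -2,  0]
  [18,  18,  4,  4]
A Jordan chain for λ = -2 of length 3:
v_1 = (1, -3, 0, 6)ᵀ
v_2 = (1, -2, 0, 4)ᵀ
v_3 = (0, 0, 1, 0)ᵀ

Let N = A − (-2)·I. We want v_3 with N^3 v_3 = 0 but N^2 v_3 ≠ 0; then v_{j-1} := N · v_j for j = 3, …, 2.

Pick v_3 = (0, 0, 1, 0)ᵀ.
Then v_2 = N · v_3 = (1, -2, 0, 4)ᵀ.
Then v_1 = N · v_2 = (1, -3, 0, 6)ᵀ.

Sanity check: (A − (-2)·I) v_1 = (0, 0, 0, 0)ᵀ = 0. ✓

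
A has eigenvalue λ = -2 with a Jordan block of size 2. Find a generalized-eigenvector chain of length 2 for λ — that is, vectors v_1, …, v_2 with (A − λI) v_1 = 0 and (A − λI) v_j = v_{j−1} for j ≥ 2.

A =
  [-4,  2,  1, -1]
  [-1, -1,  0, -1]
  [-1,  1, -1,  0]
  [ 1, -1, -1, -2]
A Jordan chain for λ = -2 of length 2:
v_1 = (-2, -1, -1, 1)ᵀ
v_2 = (1, 0, 0, 0)ᵀ

Let N = A − (-2)·I. We want v_2 with N^2 v_2 = 0 but N^1 v_2 ≠ 0; then v_{j-1} := N · v_j for j = 2, …, 2.

Pick v_2 = (1, 0, 0, 0)ᵀ.
Then v_1 = N · v_2 = (-2, -1, -1, 1)ᵀ.

Sanity check: (A − (-2)·I) v_1 = (0, 0, 0, 0)ᵀ = 0. ✓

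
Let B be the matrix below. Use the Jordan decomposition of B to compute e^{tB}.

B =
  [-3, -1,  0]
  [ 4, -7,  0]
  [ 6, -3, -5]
e^{tB} =
  [2*t*exp(-5*t) + exp(-5*t), -t*exp(-5*t), 0]
  [4*t*exp(-5*t), -2*t*exp(-5*t) + exp(-5*t), 0]
  [6*t*exp(-5*t), -3*t*exp(-5*t), exp(-5*t)]

Strategy: write B = P · J · P⁻¹ where J is a Jordan canonical form, so e^{tB} = P · e^{tJ} · P⁻¹, and e^{tJ} can be computed block-by-block.

B has Jordan form
J =
  [-5,  1,  0]
  [ 0, -5,  0]
  [ 0,  0, -5]
(up to reordering of blocks).

Per-block formulas:
  For a 1×1 block at λ = -5: exp(t · [-5]) = [e^(-5t)].
  For a 2×2 Jordan block J_2(-5): exp(t · J_2(-5)) = e^(-5t)·(I + t·N), where N is the 2×2 nilpotent shift.

After assembling e^{tJ} and conjugating by P, we get:

e^{tB} =
  [2*t*exp(-5*t) + exp(-5*t), -t*exp(-5*t), 0]
  [4*t*exp(-5*t), -2*t*exp(-5*t) + exp(-5*t), 0]
  [6*t*exp(-5*t), -3*t*exp(-5*t), exp(-5*t)]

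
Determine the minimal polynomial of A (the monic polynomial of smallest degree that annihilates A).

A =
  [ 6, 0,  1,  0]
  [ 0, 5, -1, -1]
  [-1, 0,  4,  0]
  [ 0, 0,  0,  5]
x^3 - 15*x^2 + 75*x - 125

The characteristic polynomial is χ_A(x) = (x - 5)^4, so the eigenvalues are known. The minimal polynomial is
  m_A(x) = Π_λ (x − λ)^{k_λ}
where k_λ is the size of the *largest* Jordan block for λ (equivalently, the smallest k with (A − λI)^k v = 0 for every generalised eigenvector v of λ).

  λ = 5: largest Jordan block has size 3, contributing (x − 5)^3

So m_A(x) = (x - 5)^3 = x^3 - 15*x^2 + 75*x - 125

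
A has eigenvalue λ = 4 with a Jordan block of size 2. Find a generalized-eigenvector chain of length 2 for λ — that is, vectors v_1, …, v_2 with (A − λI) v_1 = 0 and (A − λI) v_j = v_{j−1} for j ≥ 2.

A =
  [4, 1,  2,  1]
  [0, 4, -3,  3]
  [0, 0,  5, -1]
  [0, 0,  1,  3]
A Jordan chain for λ = 4 of length 2:
v_1 = (1, 0, 0, 0)ᵀ
v_2 = (0, 1, 0, 0)ᵀ

Let N = A − (4)·I. We want v_2 with N^2 v_2 = 0 but N^1 v_2 ≠ 0; then v_{j-1} := N · v_j for j = 2, …, 2.

Pick v_2 = (0, 1, 0, 0)ᵀ.
Then v_1 = N · v_2 = (1, 0, 0, 0)ᵀ.

Sanity check: (A − (4)·I) v_1 = (0, 0, 0, 0)ᵀ = 0. ✓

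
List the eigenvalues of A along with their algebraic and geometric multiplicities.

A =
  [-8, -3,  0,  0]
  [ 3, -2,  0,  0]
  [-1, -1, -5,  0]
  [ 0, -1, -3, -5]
λ = -5: alg = 4, geom = 2

Step 1 — factor the characteristic polynomial to read off the algebraic multiplicities:
  χ_A(x) = (x + 5)^4

Step 2 — compute geometric multiplicities via the rank-nullity identity g(λ) = n − rank(A − λI):
  rank(A − (-5)·I) = 2, so dim ker(A − (-5)·I) = n − 2 = 2

Summary:
  λ = -5: algebraic multiplicity = 4, geometric multiplicity = 2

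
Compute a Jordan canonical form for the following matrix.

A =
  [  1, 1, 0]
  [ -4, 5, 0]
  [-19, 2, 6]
J_2(3) ⊕ J_1(6)

The characteristic polynomial is
  det(x·I − A) = x^3 - 12*x^2 + 45*x - 54 = (x - 6)*(x - 3)^2

Eigenvalues and multiplicities (the geometric multiplicity of λ is n − rank(A − λI), which equals the number of Jordan blocks for λ):
  λ = 3: algebraic multiplicity = 2, geometric multiplicity = 1
  λ = 6: algebraic multiplicity = 1, geometric multiplicity = 1

Determining the block sizes for each eigenvalue:
  λ = 3: one block (gm = 1), so the single block has size am = 2 → block sizes [2]
  λ = 6: one block (gm = 1), so the single block has size am = 1 → block sizes [1]

Assembling the blocks gives a Jordan form
J =
  [3, 1, 0]
  [0, 3, 0]
  [0, 0, 6]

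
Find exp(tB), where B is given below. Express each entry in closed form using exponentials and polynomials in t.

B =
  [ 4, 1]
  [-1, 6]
e^{tB} =
  [-t*exp(5*t) + exp(5*t), t*exp(5*t)]
  [-t*exp(5*t), t*exp(5*t) + exp(5*t)]

Strategy: write B = P · J · P⁻¹ where J is a Jordan canonical form, so e^{tB} = P · e^{tJ} · P⁻¹, and e^{tJ} can be computed block-by-block.

B has Jordan form
J =
  [5, 1]
  [0, 5]
(up to reordering of blocks).

Per-block formulas:
  For a 2×2 Jordan block J_2(5): exp(t · J_2(5)) = e^(5t)·(I + t·N), where N is the 2×2 nilpotent shift.

After assembling e^{tJ} and conjugating by P, we get:

e^{tB} =
  [-t*exp(5*t) + exp(5*t), t*exp(5*t)]
  [-t*exp(5*t), t*exp(5*t) + exp(5*t)]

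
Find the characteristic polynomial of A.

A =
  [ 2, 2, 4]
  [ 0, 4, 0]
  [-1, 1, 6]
x^3 - 12*x^2 + 48*x - 64

Expanding det(x·I − A) (e.g. by cofactor expansion or by noting that A is similar to its Jordan form J, which has the same characteristic polynomial as A) gives
  χ_A(x) = x^3 - 12*x^2 + 48*x - 64
which factors as (x - 4)^3. The eigenvalues (with algebraic multiplicities) are λ = 4 with multiplicity 3.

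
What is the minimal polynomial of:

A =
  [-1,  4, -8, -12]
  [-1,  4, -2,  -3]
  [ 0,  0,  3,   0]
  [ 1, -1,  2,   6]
x^2 - 6*x + 9

The characteristic polynomial is χ_A(x) = (x - 3)^4, so the eigenvalues are known. The minimal polynomial is
  m_A(x) = Π_λ (x − λ)^{k_λ}
where k_λ is the size of the *largest* Jordan block for λ (equivalently, the smallest k with (A − λI)^k v = 0 for every generalised eigenvector v of λ).

  λ = 3: largest Jordan block has size 2, contributing (x − 3)^2

So m_A(x) = (x - 3)^2 = x^2 - 6*x + 9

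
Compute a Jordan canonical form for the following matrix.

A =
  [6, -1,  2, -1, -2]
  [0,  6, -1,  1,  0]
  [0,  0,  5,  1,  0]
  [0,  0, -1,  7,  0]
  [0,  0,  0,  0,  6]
J_2(6) ⊕ J_2(6) ⊕ J_1(6)

The characteristic polynomial is
  det(x·I − A) = x^5 - 30*x^4 + 360*x^3 - 2160*x^2 + 6480*x - 7776 = (x - 6)^5

Eigenvalues and multiplicities (the geometric multiplicity of λ is n − rank(A − λI), which equals the number of Jordan blocks for λ):
  λ = 6: algebraic multiplicity = 5, geometric multiplicity = 3

Determining the block sizes for each eigenvalue:
  λ = 6: with am = 5 and gm = 3, the partition is not yet determined (e.g. several partitions of 5 into 3 parts exist). Let N = A − (6)·I. Computing rank(N^1) = 2, rank(N^2) = 0; the number of blocks of size ≥ j is rank(N^{j−1}) − rank(N^j), giving [3, 2]. So we have 2 block(s) of size 2, 1 block(s) of size 1 → block sizes [2, 2, 1]

Assembling the blocks gives a Jordan form
J =
  [6, 1, 0, 0, 0]
  [0, 6, 0, 0, 0]
  [0, 0, 6, 1, 0]
  [0, 0, 0, 6, 0]
  [0, 0, 0, 0, 6]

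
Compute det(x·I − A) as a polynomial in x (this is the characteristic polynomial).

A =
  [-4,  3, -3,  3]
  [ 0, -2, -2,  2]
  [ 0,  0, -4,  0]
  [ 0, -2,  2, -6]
x^4 + 16*x^3 + 96*x^2 + 256*x + 256

Expanding det(x·I − A) (e.g. by cofactor expansion or by noting that A is similar to its Jordan form J, which has the same characteristic polynomial as A) gives
  χ_A(x) = x^4 + 16*x^3 + 96*x^2 + 256*x + 256
which factors as (x + 4)^4. The eigenvalues (with algebraic multiplicities) are λ = -4 with multiplicity 4.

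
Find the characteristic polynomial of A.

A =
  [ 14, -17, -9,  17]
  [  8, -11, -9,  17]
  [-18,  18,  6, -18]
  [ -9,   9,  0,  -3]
x^4 - 6*x^3 - 27*x^2 + 108*x + 324

Expanding det(x·I − A) (e.g. by cofactor expansion or by noting that A is similar to its Jordan form J, which has the same characteristic polynomial as A) gives
  χ_A(x) = x^4 - 6*x^3 - 27*x^2 + 108*x + 324
which factors as (x - 6)^2*(x + 3)^2. The eigenvalues (with algebraic multiplicities) are λ = -3 with multiplicity 2, λ = 6 with multiplicity 2.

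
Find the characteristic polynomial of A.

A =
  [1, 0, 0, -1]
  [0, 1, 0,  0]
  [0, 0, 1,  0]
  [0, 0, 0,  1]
x^4 - 4*x^3 + 6*x^2 - 4*x + 1

Expanding det(x·I − A) (e.g. by cofactor expansion or by noting that A is similar to its Jordan form J, which has the same characteristic polynomial as A) gives
  χ_A(x) = x^4 - 4*x^3 + 6*x^2 - 4*x + 1
which factors as (x - 1)^4. The eigenvalues (with algebraic multiplicities) are λ = 1 with multiplicity 4.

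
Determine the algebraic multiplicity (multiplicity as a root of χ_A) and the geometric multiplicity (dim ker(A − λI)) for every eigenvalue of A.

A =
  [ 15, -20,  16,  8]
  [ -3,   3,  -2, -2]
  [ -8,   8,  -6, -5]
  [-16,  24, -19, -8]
λ = 1: alg = 4, geom = 2

Step 1 — factor the characteristic polynomial to read off the algebraic multiplicities:
  χ_A(x) = (x - 1)^4

Step 2 — compute geometric multiplicities via the rank-nullity identity g(λ) = n − rank(A − λI):
  rank(A − (1)·I) = 2, so dim ker(A − (1)·I) = n − 2 = 2

Summary:
  λ = 1: algebraic multiplicity = 4, geometric multiplicity = 2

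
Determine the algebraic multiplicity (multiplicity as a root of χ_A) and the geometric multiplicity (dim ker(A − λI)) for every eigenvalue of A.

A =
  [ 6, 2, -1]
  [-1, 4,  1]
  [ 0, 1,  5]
λ = 5: alg = 3, geom = 1

Step 1 — factor the characteristic polynomial to read off the algebraic multiplicities:
  χ_A(x) = (x - 5)^3

Step 2 — compute geometric multiplicities via the rank-nullity identity g(λ) = n − rank(A − λI):
  rank(A − (5)·I) = 2, so dim ker(A − (5)·I) = n − 2 = 1

Summary:
  λ = 5: algebraic multiplicity = 3, geometric multiplicity = 1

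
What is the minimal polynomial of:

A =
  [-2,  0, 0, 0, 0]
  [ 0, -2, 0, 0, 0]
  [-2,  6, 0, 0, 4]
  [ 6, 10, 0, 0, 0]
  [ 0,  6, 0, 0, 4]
x^3 - 2*x^2 - 8*x

The characteristic polynomial is χ_A(x) = x^2*(x - 4)*(x + 2)^2, so the eigenvalues are known. The minimal polynomial is
  m_A(x) = Π_λ (x − λ)^{k_λ}
where k_λ is the size of the *largest* Jordan block for λ (equivalently, the smallest k with (A − λI)^k v = 0 for every generalised eigenvector v of λ).

  λ = -2: largest Jordan block has size 1, contributing (x + 2)
  λ = 0: largest Jordan block has size 1, contributing (x − 0)
  λ = 4: largest Jordan block has size 1, contributing (x − 4)

So m_A(x) = x*(x - 4)*(x + 2) = x^3 - 2*x^2 - 8*x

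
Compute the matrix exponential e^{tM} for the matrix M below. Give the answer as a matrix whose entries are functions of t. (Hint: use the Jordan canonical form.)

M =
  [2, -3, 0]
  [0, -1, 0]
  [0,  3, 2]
e^{tM} =
  [exp(2*t), -exp(2*t) + exp(-t), 0]
  [0, exp(-t), 0]
  [0, exp(2*t) - exp(-t), exp(2*t)]

Strategy: write M = P · J · P⁻¹ where J is a Jordan canonical form, so e^{tM} = P · e^{tJ} · P⁻¹, and e^{tJ} can be computed block-by-block.

M has Jordan form
J =
  [-1, 0, 0]
  [ 0, 2, 0]
  [ 0, 0, 2]
(up to reordering of blocks).

Per-block formulas:
  For a 1×1 block at λ = 2: exp(t · [2]) = [e^(2t)].
  For a 1×1 block at λ = -1: exp(t · [-1]) = [e^(-1t)].

After assembling e^{tJ} and conjugating by P, we get:

e^{tM} =
  [exp(2*t), -exp(2*t) + exp(-t), 0]
  [0, exp(-t), 0]
  [0, exp(2*t) - exp(-t), exp(2*t)]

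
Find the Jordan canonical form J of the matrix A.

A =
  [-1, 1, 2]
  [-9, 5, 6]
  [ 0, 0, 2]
J_2(2) ⊕ J_1(2)

The characteristic polynomial is
  det(x·I − A) = x^3 - 6*x^2 + 12*x - 8 = (x - 2)^3

Eigenvalues and multiplicities (the geometric multiplicity of λ is n − rank(A − λI), which equals the number of Jordan blocks for λ):
  λ = 2: algebraic multiplicity = 3, geometric multiplicity = 2

Determining the block sizes for each eigenvalue:
  λ = 2: 2 blocks summing to 3 forces exactly one block of size 2 and the rest size 1 → block sizes [2, 1]

Assembling the blocks gives a Jordan form
J =
  [2, 1, 0]
  [0, 2, 0]
  [0, 0, 2]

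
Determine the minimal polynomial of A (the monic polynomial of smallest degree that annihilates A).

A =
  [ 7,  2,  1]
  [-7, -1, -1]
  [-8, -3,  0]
x^3 - 6*x^2 + 12*x - 8

The characteristic polynomial is χ_A(x) = (x - 2)^3, so the eigenvalues are known. The minimal polynomial is
  m_A(x) = Π_λ (x − λ)^{k_λ}
where k_λ is the size of the *largest* Jordan block for λ (equivalently, the smallest k with (A − λI)^k v = 0 for every generalised eigenvector v of λ).

  λ = 2: largest Jordan block has size 3, contributing (x − 2)^3

So m_A(x) = (x - 2)^3 = x^3 - 6*x^2 + 12*x - 8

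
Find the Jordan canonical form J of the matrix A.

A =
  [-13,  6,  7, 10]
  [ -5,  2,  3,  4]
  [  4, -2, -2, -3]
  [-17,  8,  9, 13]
J_3(0) ⊕ J_1(0)

The characteristic polynomial is
  det(x·I − A) = x^4

Eigenvalues and multiplicities (the geometric multiplicity of λ is n − rank(A − λI), which equals the number of Jordan blocks for λ):
  λ = 0: algebraic multiplicity = 4, geometric multiplicity = 2

Determining the block sizes for each eigenvalue:
  λ = 0: with am = 4 and gm = 2, the partition is not yet determined (e.g. several partitions of 4 into 2 parts exist). Let N = A − (0)·I. Computing rank(N^1) = 2, rank(N^2) = 1, rank(N^3) = 0; the number of blocks of size ≥ j is rank(N^{j−1}) − rank(N^j), giving [2, 1, 1]. So we have 1 block(s) of size 3, 1 block(s) of size 1 → block sizes [3, 1]

Assembling the blocks gives a Jordan form
J =
  [0, 1, 0, 0]
  [0, 0, 1, 0]
  [0, 0, 0, 0]
  [0, 0, 0, 0]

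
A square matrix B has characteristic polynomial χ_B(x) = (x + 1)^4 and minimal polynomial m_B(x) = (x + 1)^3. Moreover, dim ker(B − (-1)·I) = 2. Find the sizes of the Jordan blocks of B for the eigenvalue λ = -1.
Block sizes for λ = -1: [3, 1]

Step 1 — from the characteristic polynomial, algebraic multiplicity of λ = -1 is 4. From dim ker(B − (-1)·I) = 2, there are exactly 2 Jordan blocks for λ = -1.
Step 2 — from the minimal polynomial, the factor (x + 1)^3 tells us the largest block for λ = -1 has size 3.
Step 3 — with total size 4, 2 blocks, and largest block 3, the block sizes (in nonincreasing order) are [3, 1].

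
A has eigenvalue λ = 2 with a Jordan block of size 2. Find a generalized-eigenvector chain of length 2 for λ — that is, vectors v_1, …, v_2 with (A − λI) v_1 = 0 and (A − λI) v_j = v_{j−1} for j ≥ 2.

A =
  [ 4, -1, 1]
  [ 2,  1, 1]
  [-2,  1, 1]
A Jordan chain for λ = 2 of length 2:
v_1 = (2, 2, -2)ᵀ
v_2 = (1, 0, 0)ᵀ

Let N = A − (2)·I. We want v_2 with N^2 v_2 = 0 but N^1 v_2 ≠ 0; then v_{j-1} := N · v_j for j = 2, …, 2.

Pick v_2 = (1, 0, 0)ᵀ.
Then v_1 = N · v_2 = (2, 2, -2)ᵀ.

Sanity check: (A − (2)·I) v_1 = (0, 0, 0)ᵀ = 0. ✓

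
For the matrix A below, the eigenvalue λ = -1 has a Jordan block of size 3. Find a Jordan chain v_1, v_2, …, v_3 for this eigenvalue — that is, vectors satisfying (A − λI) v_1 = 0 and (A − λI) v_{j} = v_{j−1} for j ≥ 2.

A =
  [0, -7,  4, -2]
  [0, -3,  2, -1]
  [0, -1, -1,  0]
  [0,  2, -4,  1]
A Jordan chain for λ = -1 of length 3:
v_1 = (0, 0, 2, 4)ᵀ
v_2 = (-6, -2, -1, 2)ᵀ
v_3 = (1, 1, 0, 0)ᵀ

Let N = A − (-1)·I. We want v_3 with N^3 v_3 = 0 but N^2 v_3 ≠ 0; then v_{j-1} := N · v_j for j = 3, …, 2.

Pick v_3 = (1, 1, 0, 0)ᵀ.
Then v_2 = N · v_3 = (-6, -2, -1, 2)ᵀ.
Then v_1 = N · v_2 = (0, 0, 2, 4)ᵀ.

Sanity check: (A − (-1)·I) v_1 = (0, 0, 0, 0)ᵀ = 0. ✓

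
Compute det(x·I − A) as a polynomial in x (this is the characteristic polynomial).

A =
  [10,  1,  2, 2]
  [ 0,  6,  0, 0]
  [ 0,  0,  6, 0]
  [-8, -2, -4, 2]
x^4 - 24*x^3 + 216*x^2 - 864*x + 1296

Expanding det(x·I − A) (e.g. by cofactor expansion or by noting that A is similar to its Jordan form J, which has the same characteristic polynomial as A) gives
  χ_A(x) = x^4 - 24*x^3 + 216*x^2 - 864*x + 1296
which factors as (x - 6)^4. The eigenvalues (with algebraic multiplicities) are λ = 6 with multiplicity 4.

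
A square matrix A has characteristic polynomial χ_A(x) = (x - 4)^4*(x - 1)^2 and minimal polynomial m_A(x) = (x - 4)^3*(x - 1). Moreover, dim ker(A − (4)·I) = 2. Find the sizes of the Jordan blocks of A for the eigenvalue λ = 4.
Block sizes for λ = 4: [3, 1]

Step 1 — from the characteristic polynomial, algebraic multiplicity of λ = 4 is 4. From dim ker(A − (4)·I) = 2, there are exactly 2 Jordan blocks for λ = 4.
Step 2 — from the minimal polynomial, the factor (x − 4)^3 tells us the largest block for λ = 4 has size 3.
Step 3 — with total size 4, 2 blocks, and largest block 3, the block sizes (in nonincreasing order) are [3, 1].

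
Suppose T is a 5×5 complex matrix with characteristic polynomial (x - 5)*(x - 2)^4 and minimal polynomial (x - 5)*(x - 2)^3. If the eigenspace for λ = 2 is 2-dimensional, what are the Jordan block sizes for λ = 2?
Block sizes for λ = 2: [3, 1]

Step 1 — from the characteristic polynomial, algebraic multiplicity of λ = 2 is 4. From dim ker(T − (2)·I) = 2, there are exactly 2 Jordan blocks for λ = 2.
Step 2 — from the minimal polynomial, the factor (x − 2)^3 tells us the largest block for λ = 2 has size 3.
Step 3 — with total size 4, 2 blocks, and largest block 3, the block sizes (in nonincreasing order) are [3, 1].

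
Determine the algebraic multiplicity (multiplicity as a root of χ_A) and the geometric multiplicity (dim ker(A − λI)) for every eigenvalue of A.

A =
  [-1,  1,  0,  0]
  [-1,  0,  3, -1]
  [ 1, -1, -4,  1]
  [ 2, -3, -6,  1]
λ = -1: alg = 4, geom = 2

Step 1 — factor the characteristic polynomial to read off the algebraic multiplicities:
  χ_A(x) = (x + 1)^4

Step 2 — compute geometric multiplicities via the rank-nullity identity g(λ) = n − rank(A − λI):
  rank(A − (-1)·I) = 2, so dim ker(A − (-1)·I) = n − 2 = 2

Summary:
  λ = -1: algebraic multiplicity = 4, geometric multiplicity = 2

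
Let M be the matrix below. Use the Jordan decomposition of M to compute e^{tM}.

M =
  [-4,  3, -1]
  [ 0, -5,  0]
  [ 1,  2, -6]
e^{tM} =
  [t*exp(-5*t) + exp(-5*t), t^2*exp(-5*t)/2 + 3*t*exp(-5*t), -t*exp(-5*t)]
  [0, exp(-5*t), 0]
  [t*exp(-5*t), t^2*exp(-5*t)/2 + 2*t*exp(-5*t), -t*exp(-5*t) + exp(-5*t)]

Strategy: write M = P · J · P⁻¹ where J is a Jordan canonical form, so e^{tM} = P · e^{tJ} · P⁻¹, and e^{tJ} can be computed block-by-block.

M has Jordan form
J =
  [-5,  1,  0]
  [ 0, -5,  1]
  [ 0,  0, -5]
(up to reordering of blocks).

Per-block formulas:
  For a 3×3 Jordan block J_3(-5): exp(t · J_3(-5)) = e^(-5t)·(I + t·N + (t^2/2)·N^2), where N is the 3×3 nilpotent shift.

After assembling e^{tJ} and conjugating by P, we get:

e^{tM} =
  [t*exp(-5*t) + exp(-5*t), t^2*exp(-5*t)/2 + 3*t*exp(-5*t), -t*exp(-5*t)]
  [0, exp(-5*t), 0]
  [t*exp(-5*t), t^2*exp(-5*t)/2 + 2*t*exp(-5*t), -t*exp(-5*t) + exp(-5*t)]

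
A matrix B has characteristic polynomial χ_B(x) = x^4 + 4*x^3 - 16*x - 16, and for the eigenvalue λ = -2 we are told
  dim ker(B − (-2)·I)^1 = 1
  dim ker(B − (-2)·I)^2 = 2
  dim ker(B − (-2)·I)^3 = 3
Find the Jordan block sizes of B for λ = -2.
Block sizes for λ = -2: [3]

From the dimensions of kernels of powers, the number of Jordan blocks of size at least j is d_j − d_{j−1} where d_j = dim ker(N^j) (with d_0 = 0). Computing the differences gives [1, 1, 1].
The number of blocks of size exactly k is (#blocks of size ≥ k) − (#blocks of size ≥ k + 1), so the partition is: 1 block(s) of size 3.
In nonincreasing order the block sizes are [3].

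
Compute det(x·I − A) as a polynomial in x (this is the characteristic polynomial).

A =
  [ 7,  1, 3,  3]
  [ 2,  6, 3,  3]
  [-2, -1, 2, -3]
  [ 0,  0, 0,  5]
x^4 - 20*x^3 + 150*x^2 - 500*x + 625

Expanding det(x·I − A) (e.g. by cofactor expansion or by noting that A is similar to its Jordan form J, which has the same characteristic polynomial as A) gives
  χ_A(x) = x^4 - 20*x^3 + 150*x^2 - 500*x + 625
which factors as (x - 5)^4. The eigenvalues (with algebraic multiplicities) are λ = 5 with multiplicity 4.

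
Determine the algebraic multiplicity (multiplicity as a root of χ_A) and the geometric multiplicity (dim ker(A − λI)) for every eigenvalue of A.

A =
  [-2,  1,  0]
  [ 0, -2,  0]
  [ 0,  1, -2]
λ = -2: alg = 3, geom = 2

Step 1 — factor the characteristic polynomial to read off the algebraic multiplicities:
  χ_A(x) = (x + 2)^3

Step 2 — compute geometric multiplicities via the rank-nullity identity g(λ) = n − rank(A − λI):
  rank(A − (-2)·I) = 1, so dim ker(A − (-2)·I) = n − 1 = 2

Summary:
  λ = -2: algebraic multiplicity = 3, geometric multiplicity = 2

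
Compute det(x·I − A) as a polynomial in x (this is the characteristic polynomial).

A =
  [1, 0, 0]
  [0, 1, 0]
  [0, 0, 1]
x^3 - 3*x^2 + 3*x - 1

Expanding det(x·I − A) (e.g. by cofactor expansion or by noting that A is similar to its Jordan form J, which has the same characteristic polynomial as A) gives
  χ_A(x) = x^3 - 3*x^2 + 3*x - 1
which factors as (x - 1)^3. The eigenvalues (with algebraic multiplicities) are λ = 1 with multiplicity 3.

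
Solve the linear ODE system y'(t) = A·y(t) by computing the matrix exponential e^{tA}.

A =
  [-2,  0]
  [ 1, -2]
e^{tA} =
  [exp(-2*t), 0]
  [t*exp(-2*t), exp(-2*t)]

Strategy: write A = P · J · P⁻¹ where J is a Jordan canonical form, so e^{tA} = P · e^{tJ} · P⁻¹, and e^{tJ} can be computed block-by-block.

A has Jordan form
J =
  [-2,  1]
  [ 0, -2]
(up to reordering of blocks).

Per-block formulas:
  For a 2×2 Jordan block J_2(-2): exp(t · J_2(-2)) = e^(-2t)·(I + t·N), where N is the 2×2 nilpotent shift.

After assembling e^{tJ} and conjugating by P, we get:

e^{tA} =
  [exp(-2*t), 0]
  [t*exp(-2*t), exp(-2*t)]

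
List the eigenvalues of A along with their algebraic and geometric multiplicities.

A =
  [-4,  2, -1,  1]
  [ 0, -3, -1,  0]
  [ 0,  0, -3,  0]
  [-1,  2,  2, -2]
λ = -3: alg = 4, geom = 2

Step 1 — factor the characteristic polynomial to read off the algebraic multiplicities:
  χ_A(x) = (x + 3)^4

Step 2 — compute geometric multiplicities via the rank-nullity identity g(λ) = n − rank(A − λI):
  rank(A − (-3)·I) = 2, so dim ker(A − (-3)·I) = n − 2 = 2

Summary:
  λ = -3: algebraic multiplicity = 4, geometric multiplicity = 2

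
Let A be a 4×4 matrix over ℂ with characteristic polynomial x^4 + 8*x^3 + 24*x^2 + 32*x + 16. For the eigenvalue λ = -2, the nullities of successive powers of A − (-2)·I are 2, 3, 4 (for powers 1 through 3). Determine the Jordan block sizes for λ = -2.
Block sizes for λ = -2: [3, 1]

From the dimensions of kernels of powers, the number of Jordan blocks of size at least j is d_j − d_{j−1} where d_j = dim ker(N^j) (with d_0 = 0). Computing the differences gives [2, 1, 1].
The number of blocks of size exactly k is (#blocks of size ≥ k) − (#blocks of size ≥ k + 1), so the partition is: 1 block(s) of size 1, 1 block(s) of size 3.
In nonincreasing order the block sizes are [3, 1].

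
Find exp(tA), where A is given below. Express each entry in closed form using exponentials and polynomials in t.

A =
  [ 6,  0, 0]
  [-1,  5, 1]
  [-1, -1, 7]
e^{tA} =
  [exp(6*t), 0, 0]
  [-t*exp(6*t), -t*exp(6*t) + exp(6*t), t*exp(6*t)]
  [-t*exp(6*t), -t*exp(6*t), t*exp(6*t) + exp(6*t)]

Strategy: write A = P · J · P⁻¹ where J is a Jordan canonical form, so e^{tA} = P · e^{tJ} · P⁻¹, and e^{tJ} can be computed block-by-block.

A has Jordan form
J =
  [6, 1, 0]
  [0, 6, 0]
  [0, 0, 6]
(up to reordering of blocks).

Per-block formulas:
  For a 2×2 Jordan block J_2(6): exp(t · J_2(6)) = e^(6t)·(I + t·N), where N is the 2×2 nilpotent shift.
  For a 1×1 block at λ = 6: exp(t · [6]) = [e^(6t)].

After assembling e^{tJ} and conjugating by P, we get:

e^{tA} =
  [exp(6*t), 0, 0]
  [-t*exp(6*t), -t*exp(6*t) + exp(6*t), t*exp(6*t)]
  [-t*exp(6*t), -t*exp(6*t), t*exp(6*t) + exp(6*t)]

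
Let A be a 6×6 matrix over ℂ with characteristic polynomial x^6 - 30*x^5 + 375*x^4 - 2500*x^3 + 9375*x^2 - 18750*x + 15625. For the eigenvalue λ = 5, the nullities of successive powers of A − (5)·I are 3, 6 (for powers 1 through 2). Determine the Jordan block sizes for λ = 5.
Block sizes for λ = 5: [2, 2, 2]

From the dimensions of kernels of powers, the number of Jordan blocks of size at least j is d_j − d_{j−1} where d_j = dim ker(N^j) (with d_0 = 0). Computing the differences gives [3, 3].
The number of blocks of size exactly k is (#blocks of size ≥ k) − (#blocks of size ≥ k + 1), so the partition is: 3 block(s) of size 2.
In nonincreasing order the block sizes are [2, 2, 2].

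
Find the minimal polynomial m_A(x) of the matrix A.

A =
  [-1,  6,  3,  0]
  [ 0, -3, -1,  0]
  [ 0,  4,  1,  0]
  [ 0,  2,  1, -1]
x^2 + 2*x + 1

The characteristic polynomial is χ_A(x) = (x + 1)^4, so the eigenvalues are known. The minimal polynomial is
  m_A(x) = Π_λ (x − λ)^{k_λ}
where k_λ is the size of the *largest* Jordan block for λ (equivalently, the smallest k with (A − λI)^k v = 0 for every generalised eigenvector v of λ).

  λ = -1: largest Jordan block has size 2, contributing (x + 1)^2

So m_A(x) = (x + 1)^2 = x^2 + 2*x + 1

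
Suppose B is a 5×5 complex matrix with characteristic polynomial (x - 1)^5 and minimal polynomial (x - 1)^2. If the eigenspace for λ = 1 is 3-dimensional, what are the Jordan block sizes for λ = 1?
Block sizes for λ = 1: [2, 2, 1]

Step 1 — from the characteristic polynomial, algebraic multiplicity of λ = 1 is 5. From dim ker(B − (1)·I) = 3, there are exactly 3 Jordan blocks for λ = 1.
Step 2 — from the minimal polynomial, the factor (x − 1)^2 tells us the largest block for λ = 1 has size 2.
Step 3 — with total size 5, 3 blocks, and largest block 2, the block sizes (in nonincreasing order) are [2, 2, 1].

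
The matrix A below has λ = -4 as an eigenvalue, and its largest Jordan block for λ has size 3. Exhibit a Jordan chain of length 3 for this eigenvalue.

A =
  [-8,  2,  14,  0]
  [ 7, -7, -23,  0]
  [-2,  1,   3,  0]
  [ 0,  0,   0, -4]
A Jordan chain for λ = -4 of length 3:
v_1 = (2, -3, 1, 0)ᵀ
v_2 = (-4, 7, -2, 0)ᵀ
v_3 = (1, 0, 0, 0)ᵀ

Let N = A − (-4)·I. We want v_3 with N^3 v_3 = 0 but N^2 v_3 ≠ 0; then v_{j-1} := N · v_j for j = 3, …, 2.

Pick v_3 = (1, 0, 0, 0)ᵀ.
Then v_2 = N · v_3 = (-4, 7, -2, 0)ᵀ.
Then v_1 = N · v_2 = (2, -3, 1, 0)ᵀ.

Sanity check: (A − (-4)·I) v_1 = (0, 0, 0, 0)ᵀ = 0. ✓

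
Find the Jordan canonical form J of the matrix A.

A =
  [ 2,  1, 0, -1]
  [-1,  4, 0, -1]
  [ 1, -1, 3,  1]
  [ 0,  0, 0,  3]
J_2(3) ⊕ J_1(3) ⊕ J_1(3)

The characteristic polynomial is
  det(x·I − A) = x^4 - 12*x^3 + 54*x^2 - 108*x + 81 = (x - 3)^4

Eigenvalues and multiplicities (the geometric multiplicity of λ is n − rank(A − λI), which equals the number of Jordan blocks for λ):
  λ = 3: algebraic multiplicity = 4, geometric multiplicity = 3

Determining the block sizes for each eigenvalue:
  λ = 3: 3 blocks summing to 4 forces exactly one block of size 2 and the rest size 1 → block sizes [2, 1, 1]

Assembling the blocks gives a Jordan form
J =
  [3, 1, 0, 0]
  [0, 3, 0, 0]
  [0, 0, 3, 0]
  [0, 0, 0, 3]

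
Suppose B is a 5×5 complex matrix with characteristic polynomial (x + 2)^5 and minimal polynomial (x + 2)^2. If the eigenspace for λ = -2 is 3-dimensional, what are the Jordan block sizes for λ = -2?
Block sizes for λ = -2: [2, 2, 1]

Step 1 — from the characteristic polynomial, algebraic multiplicity of λ = -2 is 5. From dim ker(B − (-2)·I) = 3, there are exactly 3 Jordan blocks for λ = -2.
Step 2 — from the minimal polynomial, the factor (x + 2)^2 tells us the largest block for λ = -2 has size 2.
Step 3 — with total size 5, 3 blocks, and largest block 2, the block sizes (in nonincreasing order) are [2, 2, 1].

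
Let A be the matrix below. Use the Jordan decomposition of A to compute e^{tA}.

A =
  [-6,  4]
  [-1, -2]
e^{tA} =
  [-2*t*exp(-4*t) + exp(-4*t), 4*t*exp(-4*t)]
  [-t*exp(-4*t), 2*t*exp(-4*t) + exp(-4*t)]

Strategy: write A = P · J · P⁻¹ where J is a Jordan canonical form, so e^{tA} = P · e^{tJ} · P⁻¹, and e^{tJ} can be computed block-by-block.

A has Jordan form
J =
  [-4,  1]
  [ 0, -4]
(up to reordering of blocks).

Per-block formulas:
  For a 2×2 Jordan block J_2(-4): exp(t · J_2(-4)) = e^(-4t)·(I + t·N), where N is the 2×2 nilpotent shift.

After assembling e^{tJ} and conjugating by P, we get:

e^{tA} =
  [-2*t*exp(-4*t) + exp(-4*t), 4*t*exp(-4*t)]
  [-t*exp(-4*t), 2*t*exp(-4*t) + exp(-4*t)]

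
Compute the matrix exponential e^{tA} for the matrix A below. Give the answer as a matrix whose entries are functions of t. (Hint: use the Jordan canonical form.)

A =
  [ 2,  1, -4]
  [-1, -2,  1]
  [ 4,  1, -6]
e^{tA} =
  [-t^2*exp(-2*t)/2 + 4*t*exp(-2*t) + exp(-2*t), t*exp(-2*t), t^2*exp(-2*t)/2 - 4*t*exp(-2*t)]
  [-t*exp(-2*t), exp(-2*t), t*exp(-2*t)]
  [-t^2*exp(-2*t)/2 + 4*t*exp(-2*t), t*exp(-2*t), t^2*exp(-2*t)/2 - 4*t*exp(-2*t) + exp(-2*t)]

Strategy: write A = P · J · P⁻¹ where J is a Jordan canonical form, so e^{tA} = P · e^{tJ} · P⁻¹, and e^{tJ} can be computed block-by-block.

A has Jordan form
J =
  [-2,  1,  0]
  [ 0, -2,  1]
  [ 0,  0, -2]
(up to reordering of blocks).

Per-block formulas:
  For a 3×3 Jordan block J_3(-2): exp(t · J_3(-2)) = e^(-2t)·(I + t·N + (t^2/2)·N^2), where N is the 3×3 nilpotent shift.

After assembling e^{tJ} and conjugating by P, we get:

e^{tA} =
  [-t^2*exp(-2*t)/2 + 4*t*exp(-2*t) + exp(-2*t), t*exp(-2*t), t^2*exp(-2*t)/2 - 4*t*exp(-2*t)]
  [-t*exp(-2*t), exp(-2*t), t*exp(-2*t)]
  [-t^2*exp(-2*t)/2 + 4*t*exp(-2*t), t*exp(-2*t), t^2*exp(-2*t)/2 - 4*t*exp(-2*t) + exp(-2*t)]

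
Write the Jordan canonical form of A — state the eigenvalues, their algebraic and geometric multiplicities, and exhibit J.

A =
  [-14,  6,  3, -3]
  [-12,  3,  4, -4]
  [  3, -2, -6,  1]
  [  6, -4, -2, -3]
J_2(-5) ⊕ J_1(-5) ⊕ J_1(-5)

The characteristic polynomial is
  det(x·I − A) = x^4 + 20*x^3 + 150*x^2 + 500*x + 625 = (x + 5)^4

Eigenvalues and multiplicities (the geometric multiplicity of λ is n − rank(A − λI), which equals the number of Jordan blocks for λ):
  λ = -5: algebraic multiplicity = 4, geometric multiplicity = 3

Determining the block sizes for each eigenvalue:
  λ = -5: 3 blocks summing to 4 forces exactly one block of size 2 and the rest size 1 → block sizes [2, 1, 1]

Assembling the blocks gives a Jordan form
J =
  [-5,  1,  0,  0]
  [ 0, -5,  0,  0]
  [ 0,  0, -5,  0]
  [ 0,  0,  0, -5]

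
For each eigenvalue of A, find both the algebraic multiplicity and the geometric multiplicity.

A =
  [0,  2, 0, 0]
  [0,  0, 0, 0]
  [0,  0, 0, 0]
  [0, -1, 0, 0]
λ = 0: alg = 4, geom = 3

Step 1 — factor the characteristic polynomial to read off the algebraic multiplicities:
  χ_A(x) = x^4

Step 2 — compute geometric multiplicities via the rank-nullity identity g(λ) = n − rank(A − λI):
  rank(A − (0)·I) = 1, so dim ker(A − (0)·I) = n − 1 = 3

Summary:
  λ = 0: algebraic multiplicity = 4, geometric multiplicity = 3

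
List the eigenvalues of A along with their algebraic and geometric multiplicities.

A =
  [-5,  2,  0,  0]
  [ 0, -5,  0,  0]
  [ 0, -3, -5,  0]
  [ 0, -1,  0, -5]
λ = -5: alg = 4, geom = 3

Step 1 — factor the characteristic polynomial to read off the algebraic multiplicities:
  χ_A(x) = (x + 5)^4

Step 2 — compute geometric multiplicities via the rank-nullity identity g(λ) = n − rank(A − λI):
  rank(A − (-5)·I) = 1, so dim ker(A − (-5)·I) = n − 1 = 3

Summary:
  λ = -5: algebraic multiplicity = 4, geometric multiplicity = 3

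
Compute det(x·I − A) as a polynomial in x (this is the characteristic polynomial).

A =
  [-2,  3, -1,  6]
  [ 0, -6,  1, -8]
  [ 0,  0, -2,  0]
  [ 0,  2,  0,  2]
x^4 + 8*x^3 + 24*x^2 + 32*x + 16

Expanding det(x·I − A) (e.g. by cofactor expansion or by noting that A is similar to its Jordan form J, which has the same characteristic polynomial as A) gives
  χ_A(x) = x^4 + 8*x^3 + 24*x^2 + 32*x + 16
which factors as (x + 2)^4. The eigenvalues (with algebraic multiplicities) are λ = -2 with multiplicity 4.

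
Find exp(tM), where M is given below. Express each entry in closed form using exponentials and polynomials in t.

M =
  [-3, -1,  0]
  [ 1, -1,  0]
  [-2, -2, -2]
e^{tM} =
  [-t*exp(-2*t) + exp(-2*t), -t*exp(-2*t), 0]
  [t*exp(-2*t), t*exp(-2*t) + exp(-2*t), 0]
  [-2*t*exp(-2*t), -2*t*exp(-2*t), exp(-2*t)]

Strategy: write M = P · J · P⁻¹ where J is a Jordan canonical form, so e^{tM} = P · e^{tJ} · P⁻¹, and e^{tJ} can be computed block-by-block.

M has Jordan form
J =
  [-2,  1,  0]
  [ 0, -2,  0]
  [ 0,  0, -2]
(up to reordering of blocks).

Per-block formulas:
  For a 1×1 block at λ = -2: exp(t · [-2]) = [e^(-2t)].
  For a 2×2 Jordan block J_2(-2): exp(t · J_2(-2)) = e^(-2t)·(I + t·N), where N is the 2×2 nilpotent shift.

After assembling e^{tJ} and conjugating by P, we get:

e^{tM} =
  [-t*exp(-2*t) + exp(-2*t), -t*exp(-2*t), 0]
  [t*exp(-2*t), t*exp(-2*t) + exp(-2*t), 0]
  [-2*t*exp(-2*t), -2*t*exp(-2*t), exp(-2*t)]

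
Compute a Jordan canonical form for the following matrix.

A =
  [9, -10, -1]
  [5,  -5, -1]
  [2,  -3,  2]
J_3(2)

The characteristic polynomial is
  det(x·I − A) = x^3 - 6*x^2 + 12*x - 8 = (x - 2)^3

Eigenvalues and multiplicities (the geometric multiplicity of λ is n − rank(A − λI), which equals the number of Jordan blocks for λ):
  λ = 2: algebraic multiplicity = 3, geometric multiplicity = 1

Determining the block sizes for each eigenvalue:
  λ = 2: one block (gm = 1), so the single block has size am = 3 → block sizes [3]

Assembling the blocks gives a Jordan form
J =
  [2, 1, 0]
  [0, 2, 1]
  [0, 0, 2]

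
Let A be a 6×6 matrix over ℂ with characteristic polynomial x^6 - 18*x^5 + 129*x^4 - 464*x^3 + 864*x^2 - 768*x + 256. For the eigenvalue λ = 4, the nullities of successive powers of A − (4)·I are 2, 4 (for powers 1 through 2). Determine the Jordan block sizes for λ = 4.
Block sizes for λ = 4: [2, 2]

From the dimensions of kernels of powers, the number of Jordan blocks of size at least j is d_j − d_{j−1} where d_j = dim ker(N^j) (with d_0 = 0). Computing the differences gives [2, 2].
The number of blocks of size exactly k is (#blocks of size ≥ k) − (#blocks of size ≥ k + 1), so the partition is: 2 block(s) of size 2.
In nonincreasing order the block sizes are [2, 2].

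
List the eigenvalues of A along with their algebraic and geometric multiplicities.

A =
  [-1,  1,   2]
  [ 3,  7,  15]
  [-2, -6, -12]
λ = -2: alg = 3, geom = 1

Step 1 — factor the characteristic polynomial to read off the algebraic multiplicities:
  χ_A(x) = (x + 2)^3

Step 2 — compute geometric multiplicities via the rank-nullity identity g(λ) = n − rank(A − λI):
  rank(A − (-2)·I) = 2, so dim ker(A − (-2)·I) = n − 2 = 1

Summary:
  λ = -2: algebraic multiplicity = 3, geometric multiplicity = 1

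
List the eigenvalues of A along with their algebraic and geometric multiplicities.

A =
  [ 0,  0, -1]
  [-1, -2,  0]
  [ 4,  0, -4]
λ = -2: alg = 3, geom = 1

Step 1 — factor the characteristic polynomial to read off the algebraic multiplicities:
  χ_A(x) = (x + 2)^3

Step 2 — compute geometric multiplicities via the rank-nullity identity g(λ) = n − rank(A − λI):
  rank(A − (-2)·I) = 2, so dim ker(A − (-2)·I) = n − 2 = 1

Summary:
  λ = -2: algebraic multiplicity = 3, geometric multiplicity = 1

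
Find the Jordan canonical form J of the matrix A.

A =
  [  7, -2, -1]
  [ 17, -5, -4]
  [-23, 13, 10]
J_3(4)

The characteristic polynomial is
  det(x·I − A) = x^3 - 12*x^2 + 48*x - 64 = (x - 4)^3

Eigenvalues and multiplicities (the geometric multiplicity of λ is n − rank(A − λI), which equals the number of Jordan blocks for λ):
  λ = 4: algebraic multiplicity = 3, geometric multiplicity = 1

Determining the block sizes for each eigenvalue:
  λ = 4: one block (gm = 1), so the single block has size am = 3 → block sizes [3]

Assembling the blocks gives a Jordan form
J =
  [4, 1, 0]
  [0, 4, 1]
  [0, 0, 4]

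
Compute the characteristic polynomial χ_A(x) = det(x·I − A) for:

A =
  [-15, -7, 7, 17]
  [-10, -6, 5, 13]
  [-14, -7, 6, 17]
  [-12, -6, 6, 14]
x^4 + x^3 - 3*x^2 - 5*x - 2

Expanding det(x·I − A) (e.g. by cofactor expansion or by noting that A is similar to its Jordan form J, which has the same characteristic polynomial as A) gives
  χ_A(x) = x^4 + x^3 - 3*x^2 - 5*x - 2
which factors as (x - 2)*(x + 1)^3. The eigenvalues (with algebraic multiplicities) are λ = -1 with multiplicity 3, λ = 2 with multiplicity 1.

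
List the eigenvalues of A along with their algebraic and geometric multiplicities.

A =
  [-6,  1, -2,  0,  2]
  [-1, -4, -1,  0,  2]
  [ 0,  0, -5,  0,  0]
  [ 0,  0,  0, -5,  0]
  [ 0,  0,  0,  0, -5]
λ = -5: alg = 5, geom = 3

Step 1 — factor the characteristic polynomial to read off the algebraic multiplicities:
  χ_A(x) = (x + 5)^5

Step 2 — compute geometric multiplicities via the rank-nullity identity g(λ) = n − rank(A − λI):
  rank(A − (-5)·I) = 2, so dim ker(A − (-5)·I) = n − 2 = 3

Summary:
  λ = -5: algebraic multiplicity = 5, geometric multiplicity = 3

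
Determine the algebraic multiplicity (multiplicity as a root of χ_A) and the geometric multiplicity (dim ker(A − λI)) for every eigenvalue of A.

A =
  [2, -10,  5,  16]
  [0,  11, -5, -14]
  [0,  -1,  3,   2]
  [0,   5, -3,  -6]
λ = 2: alg = 3, geom = 1; λ = 4: alg = 1, geom = 1

Step 1 — factor the characteristic polynomial to read off the algebraic multiplicities:
  χ_A(x) = (x - 4)*(x - 2)^3

Step 2 — compute geometric multiplicities via the rank-nullity identity g(λ) = n − rank(A − λI):
  rank(A − (2)·I) = 3, so dim ker(A − (2)·I) = n − 3 = 1
  rank(A − (4)·I) = 3, so dim ker(A − (4)·I) = n − 3 = 1

Summary:
  λ = 2: algebraic multiplicity = 3, geometric multiplicity = 1
  λ = 4: algebraic multiplicity = 1, geometric multiplicity = 1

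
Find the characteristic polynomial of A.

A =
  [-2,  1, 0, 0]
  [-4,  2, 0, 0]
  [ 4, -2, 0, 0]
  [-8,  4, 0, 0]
x^4

Expanding det(x·I − A) (e.g. by cofactor expansion or by noting that A is similar to its Jordan form J, which has the same characteristic polynomial as A) gives
  χ_A(x) = x^4
which factors as x^4. The eigenvalues (with algebraic multiplicities) are λ = 0 with multiplicity 4.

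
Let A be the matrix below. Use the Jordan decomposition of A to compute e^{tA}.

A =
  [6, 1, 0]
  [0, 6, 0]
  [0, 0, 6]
e^{tA} =
  [exp(6*t), t*exp(6*t), 0]
  [0, exp(6*t), 0]
  [0, 0, exp(6*t)]

Strategy: write A = P · J · P⁻¹ where J is a Jordan canonical form, so e^{tA} = P · e^{tJ} · P⁻¹, and e^{tJ} can be computed block-by-block.

A has Jordan form
J =
  [6, 1, 0]
  [0, 6, 0]
  [0, 0, 6]
(up to reordering of blocks).

Per-block formulas:
  For a 2×2 Jordan block J_2(6): exp(t · J_2(6)) = e^(6t)·(I + t·N), where N is the 2×2 nilpotent shift.
  For a 1×1 block at λ = 6: exp(t · [6]) = [e^(6t)].

After assembling e^{tJ} and conjugating by P, we get:

e^{tA} =
  [exp(6*t), t*exp(6*t), 0]
  [0, exp(6*t), 0]
  [0, 0, exp(6*t)]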